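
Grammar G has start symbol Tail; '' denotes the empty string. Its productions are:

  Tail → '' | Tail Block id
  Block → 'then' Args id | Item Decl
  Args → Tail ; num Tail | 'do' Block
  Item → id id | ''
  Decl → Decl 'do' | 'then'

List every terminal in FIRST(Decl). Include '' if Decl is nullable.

{ 'then' }

From Decl → Decl 'do': add FIRST(Decl) = { 'then' }.
Decl → 'then' contributes {'then'}.
Union: FIRST(Decl) = { 'then' }.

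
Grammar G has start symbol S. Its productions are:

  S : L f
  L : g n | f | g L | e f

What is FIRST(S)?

{ e, f, g }

From S : L f: add FIRST(L) = { e, f, g }.
Union: FIRST(S) = { e, f, g }.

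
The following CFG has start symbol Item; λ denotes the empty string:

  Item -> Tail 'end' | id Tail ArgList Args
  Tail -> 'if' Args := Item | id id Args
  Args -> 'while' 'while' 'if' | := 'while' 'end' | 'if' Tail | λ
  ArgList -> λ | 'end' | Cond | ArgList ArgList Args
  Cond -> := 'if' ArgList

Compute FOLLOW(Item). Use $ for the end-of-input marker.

Item is the start symbol, so $ ∈ FOLLOW(Item).
In Tail -> 'if' Args := Item: Item is at the end, add FOLLOW(Tail) = { $, 'end', 'if', 'while', := }.
Union: FOLLOW(Item) = { $, 'end', 'if', 'while', := }.

{ $, 'end', 'if', 'while', := }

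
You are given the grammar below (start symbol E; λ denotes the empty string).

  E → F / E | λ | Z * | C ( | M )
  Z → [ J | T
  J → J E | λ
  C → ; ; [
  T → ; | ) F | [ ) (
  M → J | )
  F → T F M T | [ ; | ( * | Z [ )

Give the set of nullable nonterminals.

{ E, J, M }

Directly nullable (have an λ-production): E, J.
M → J with every symbol nullable, so M is nullable.
No other nonterminal has a production whose RHS symbols are all nullable.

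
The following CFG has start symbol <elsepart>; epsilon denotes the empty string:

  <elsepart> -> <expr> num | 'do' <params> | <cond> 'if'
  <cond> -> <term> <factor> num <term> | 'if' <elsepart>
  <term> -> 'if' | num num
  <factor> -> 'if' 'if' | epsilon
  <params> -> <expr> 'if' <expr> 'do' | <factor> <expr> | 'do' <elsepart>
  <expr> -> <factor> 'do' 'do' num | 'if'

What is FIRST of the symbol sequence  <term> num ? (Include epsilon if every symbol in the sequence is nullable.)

Add FIRST(<term>) = { 'if', num }; <term> is not nullable, stop.

{ 'if', num }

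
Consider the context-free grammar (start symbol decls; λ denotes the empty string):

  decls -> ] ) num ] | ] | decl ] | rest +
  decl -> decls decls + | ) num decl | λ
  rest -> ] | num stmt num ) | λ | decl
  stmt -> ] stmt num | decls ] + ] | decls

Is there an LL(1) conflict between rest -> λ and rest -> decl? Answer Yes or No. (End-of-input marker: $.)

FIRST(λ) = { λ } and FIRST(decl) = { ), +, ], num, λ }.
Both alternatives are nullable, violating the LL(1) condition.

Yes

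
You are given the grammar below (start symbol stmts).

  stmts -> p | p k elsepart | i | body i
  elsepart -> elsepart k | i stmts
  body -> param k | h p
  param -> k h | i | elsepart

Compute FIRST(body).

From body -> param k: add FIRST(param) = { i, k }.
body -> h p contributes {h}.
Union: FIRST(body) = { h, i, k }.

{ h, i, k }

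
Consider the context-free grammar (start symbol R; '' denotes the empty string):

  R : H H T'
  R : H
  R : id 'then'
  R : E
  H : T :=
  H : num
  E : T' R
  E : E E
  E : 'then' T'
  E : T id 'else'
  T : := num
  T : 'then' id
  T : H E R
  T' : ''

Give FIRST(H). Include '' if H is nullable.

{ 'then', :=, num }

From H : T :=: add FIRST(T) = { 'then', :=, num }.
H : num contributes {num}.
Union: FIRST(H) = { 'then', :=, num }.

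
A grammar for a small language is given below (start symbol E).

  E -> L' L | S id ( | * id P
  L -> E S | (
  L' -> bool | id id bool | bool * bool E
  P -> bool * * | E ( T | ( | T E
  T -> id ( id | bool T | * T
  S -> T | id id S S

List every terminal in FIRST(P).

P -> bool * * contributes {bool}.
From P -> E ( T: add FIRST(E) = { *, bool, id }.
P -> ( contributes {(}.
From P -> T E: add FIRST(T) = { *, bool, id }.
Union: FIRST(P) = { (, *, bool, id }.

{ (, *, bool, id }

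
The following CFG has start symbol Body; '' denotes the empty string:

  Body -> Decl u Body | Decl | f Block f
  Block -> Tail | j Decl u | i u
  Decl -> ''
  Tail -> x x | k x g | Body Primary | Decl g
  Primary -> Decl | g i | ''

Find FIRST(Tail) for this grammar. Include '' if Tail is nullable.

Tail -> x x contributes {x}.
Tail -> k x g contributes {k}.
From Tail -> Body Primary: Body, Primary nullable, take FIRST(Body) ∪ FIRST(Primary) = { f, g, u }; also '' since the whole RHS is nullable.
From Tail -> Decl g: Decl nullable, take FIRST(Decl) ∪ {g} = { g }.
Union: FIRST(Tail) = { f, g, k, u, x, '' }.

{ f, g, k, u, x, '' }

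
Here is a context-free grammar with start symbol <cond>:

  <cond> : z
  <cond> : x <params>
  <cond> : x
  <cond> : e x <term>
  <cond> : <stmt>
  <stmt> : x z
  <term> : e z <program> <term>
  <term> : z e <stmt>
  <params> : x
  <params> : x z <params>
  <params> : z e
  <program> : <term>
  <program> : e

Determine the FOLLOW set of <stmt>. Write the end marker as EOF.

{ EOF, e, z }

In <cond> : <stmt>: <stmt> is at the end, add FOLLOW(<cond>) = { EOF }.
In <term> : z e <stmt>: <stmt> is at the end, add FOLLOW(<term>) = { EOF, e, z }.
Union: FOLLOW(<stmt>) = { EOF, e, z }.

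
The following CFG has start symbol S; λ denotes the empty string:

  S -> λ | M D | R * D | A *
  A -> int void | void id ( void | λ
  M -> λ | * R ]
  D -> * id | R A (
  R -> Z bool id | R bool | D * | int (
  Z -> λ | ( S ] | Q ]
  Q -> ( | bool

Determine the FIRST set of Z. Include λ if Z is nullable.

Z -> λ contributes λ.
Z -> ( S ] contributes {(}.
From Z -> Q ]: add FIRST(Q) = { (, bool }.
Union: FIRST(Z) = { (, bool, λ }.

{ (, bool, λ }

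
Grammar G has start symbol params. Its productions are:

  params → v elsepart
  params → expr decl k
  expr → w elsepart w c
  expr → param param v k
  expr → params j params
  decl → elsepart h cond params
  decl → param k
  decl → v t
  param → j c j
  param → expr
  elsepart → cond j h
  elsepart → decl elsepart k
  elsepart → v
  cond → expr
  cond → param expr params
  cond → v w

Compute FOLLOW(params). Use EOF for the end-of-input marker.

params is the start symbol, so EOF ∈ FOLLOW(params).
In expr → params j params: add FIRST(j params) = { j }.
In expr → params j params: params is at the end, add FOLLOW(expr) = { j, k, v, w }.
In decl → elsepart h cond params: params is at the end, add FOLLOW(decl) = { j, k, v, w }.
In cond → param expr params: params is at the end, add FOLLOW(cond) = { j, v, w }.
Union: FOLLOW(params) = { EOF, j, k, v, w }.

{ EOF, j, k, v, w }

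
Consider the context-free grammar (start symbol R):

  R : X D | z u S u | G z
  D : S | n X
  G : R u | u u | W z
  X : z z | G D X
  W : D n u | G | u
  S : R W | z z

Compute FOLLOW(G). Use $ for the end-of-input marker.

{ $, n, u, z }

In R : G z: add FIRST(z) = { z }.
In X : G D X: add FIRST(D X) = { n, u, z }.
In W : G: G is at the end, add FOLLOW(W) = { $, n, u, z }.
Union: FOLLOW(G) = { $, n, u, z }.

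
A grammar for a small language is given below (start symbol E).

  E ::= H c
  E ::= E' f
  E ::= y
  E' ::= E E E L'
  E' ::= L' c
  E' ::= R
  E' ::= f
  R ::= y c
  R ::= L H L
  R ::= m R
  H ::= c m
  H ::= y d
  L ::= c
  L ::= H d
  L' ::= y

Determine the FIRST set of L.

L ::= c contributes {c}.
From L ::= H d: add FIRST(H) = { c, y }.
Union: FIRST(L) = { c, y }.

{ c, y }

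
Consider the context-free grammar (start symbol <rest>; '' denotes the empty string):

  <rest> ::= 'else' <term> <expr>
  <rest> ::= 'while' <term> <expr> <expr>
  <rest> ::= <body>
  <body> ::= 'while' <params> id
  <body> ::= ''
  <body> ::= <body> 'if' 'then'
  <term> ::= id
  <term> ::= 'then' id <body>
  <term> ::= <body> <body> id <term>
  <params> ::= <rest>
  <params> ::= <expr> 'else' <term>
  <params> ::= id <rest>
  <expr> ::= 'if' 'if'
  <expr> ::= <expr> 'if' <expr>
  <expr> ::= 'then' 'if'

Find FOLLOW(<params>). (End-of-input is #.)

In <body> ::= 'while' <params> id: add FIRST(id) = { id }.
Union: FOLLOW(<params>) = { id }.

{ id }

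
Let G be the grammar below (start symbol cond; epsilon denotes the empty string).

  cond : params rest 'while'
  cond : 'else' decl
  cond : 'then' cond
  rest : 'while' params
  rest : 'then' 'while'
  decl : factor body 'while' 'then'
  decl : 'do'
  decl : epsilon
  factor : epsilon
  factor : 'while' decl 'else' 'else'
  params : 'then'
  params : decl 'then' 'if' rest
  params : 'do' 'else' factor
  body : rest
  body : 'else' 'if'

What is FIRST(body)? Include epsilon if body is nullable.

{ 'else', 'then', 'while' }

From body : rest: add FIRST(rest) = { 'then', 'while' }.
body : 'else' 'if' contributes {'else'}.
Union: FIRST(body) = { 'else', 'then', 'while' }.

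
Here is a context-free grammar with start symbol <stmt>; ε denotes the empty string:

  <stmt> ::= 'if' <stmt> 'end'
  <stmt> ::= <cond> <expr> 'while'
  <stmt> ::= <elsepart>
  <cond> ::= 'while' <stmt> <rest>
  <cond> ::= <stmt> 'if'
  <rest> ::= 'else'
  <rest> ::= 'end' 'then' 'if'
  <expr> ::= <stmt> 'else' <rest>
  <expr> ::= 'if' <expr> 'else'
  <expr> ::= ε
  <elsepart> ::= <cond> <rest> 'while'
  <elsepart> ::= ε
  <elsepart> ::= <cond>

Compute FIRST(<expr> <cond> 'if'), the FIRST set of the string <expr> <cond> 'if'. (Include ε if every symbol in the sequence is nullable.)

{ 'else', 'if', 'while' }

Add FIRST(<expr>)\{ε} = { 'else', 'if', 'while' }; <expr> is nullable, continue.
Add FIRST(<cond>) = { 'if', 'while' }; <cond> is not nullable, stop.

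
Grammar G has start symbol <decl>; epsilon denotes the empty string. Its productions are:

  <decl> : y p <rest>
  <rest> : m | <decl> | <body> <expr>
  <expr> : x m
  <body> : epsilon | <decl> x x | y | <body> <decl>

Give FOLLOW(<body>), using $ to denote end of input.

{ x, y }

In <rest> : <body> <expr>: add FIRST(<expr>) = { x }.
In <body> : <body> <decl>: add FIRST(<decl>) = { y }.
Union: FOLLOW(<body>) = { x, y }.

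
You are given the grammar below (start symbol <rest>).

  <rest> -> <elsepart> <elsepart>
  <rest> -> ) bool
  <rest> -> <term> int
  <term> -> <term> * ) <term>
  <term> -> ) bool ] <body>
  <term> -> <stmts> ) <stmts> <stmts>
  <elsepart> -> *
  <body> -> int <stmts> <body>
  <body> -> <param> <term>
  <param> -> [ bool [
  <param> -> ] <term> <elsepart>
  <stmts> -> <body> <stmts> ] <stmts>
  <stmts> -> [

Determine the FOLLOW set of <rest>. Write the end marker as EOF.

{ EOF }

<rest> is the start symbol, so EOF ∈ FOLLOW(<rest>).
Union: FOLLOW(<rest>) = { EOF }.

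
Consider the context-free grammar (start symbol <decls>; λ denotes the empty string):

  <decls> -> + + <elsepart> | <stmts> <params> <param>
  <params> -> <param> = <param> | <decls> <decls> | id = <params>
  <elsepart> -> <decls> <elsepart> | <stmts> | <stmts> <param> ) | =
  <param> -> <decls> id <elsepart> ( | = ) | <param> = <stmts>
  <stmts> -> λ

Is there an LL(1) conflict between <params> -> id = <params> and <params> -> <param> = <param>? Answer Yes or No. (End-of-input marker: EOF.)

FIRST(id = <params>) = { id } and FIRST(<param> = <param>) = { +, =, id }.
Both contain id, so the two alternatives are not disjoint — LL(1) conflict.

Yes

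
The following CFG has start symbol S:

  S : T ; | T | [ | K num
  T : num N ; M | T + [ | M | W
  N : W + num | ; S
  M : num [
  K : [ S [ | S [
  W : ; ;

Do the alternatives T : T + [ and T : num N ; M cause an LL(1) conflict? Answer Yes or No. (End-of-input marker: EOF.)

Yes

FIRST(T + [) = { ;, num } and FIRST(num N ; M) = { num }.
Both contain num, so the two alternatives are not disjoint — LL(1) conflict.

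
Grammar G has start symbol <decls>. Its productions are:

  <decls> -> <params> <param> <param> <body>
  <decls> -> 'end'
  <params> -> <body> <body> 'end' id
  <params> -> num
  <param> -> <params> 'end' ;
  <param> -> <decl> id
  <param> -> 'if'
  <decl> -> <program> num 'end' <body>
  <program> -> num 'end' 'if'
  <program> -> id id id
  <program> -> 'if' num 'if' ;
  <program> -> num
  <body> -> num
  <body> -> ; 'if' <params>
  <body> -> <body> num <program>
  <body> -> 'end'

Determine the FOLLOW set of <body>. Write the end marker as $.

In <decls> -> <params> <param> <param> <body>: <body> is at the end, add FOLLOW(<decls>) = { $ }.
In <params> -> <body> <body> 'end' id: add FIRST(<body> 'end' id) = { 'end', ;, num }.
In <params> -> <body> <body> 'end' id: add FIRST('end' id) = { 'end' }.
In <decl> -> <program> num 'end' <body>: <body> is at the end, add FOLLOW(<decl>) = { id }.
In <body> -> <body> num <program>: add FIRST(num <program>) = { num }.
Union: FOLLOW(<body>) = { $, 'end', ;, id, num }.

{ $, 'end', ;, id, num }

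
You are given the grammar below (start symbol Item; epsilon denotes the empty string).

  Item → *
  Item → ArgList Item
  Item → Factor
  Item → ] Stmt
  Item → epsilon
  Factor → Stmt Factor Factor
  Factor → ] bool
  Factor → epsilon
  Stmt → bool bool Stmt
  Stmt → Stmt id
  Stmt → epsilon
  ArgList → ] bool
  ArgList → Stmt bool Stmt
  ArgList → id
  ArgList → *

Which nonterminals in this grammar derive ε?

Directly nullable (have an epsilon-production): Item, Factor, Stmt.
No other nonterminal has a production whose RHS symbols are all nullable.

{ Factor, Item, Stmt }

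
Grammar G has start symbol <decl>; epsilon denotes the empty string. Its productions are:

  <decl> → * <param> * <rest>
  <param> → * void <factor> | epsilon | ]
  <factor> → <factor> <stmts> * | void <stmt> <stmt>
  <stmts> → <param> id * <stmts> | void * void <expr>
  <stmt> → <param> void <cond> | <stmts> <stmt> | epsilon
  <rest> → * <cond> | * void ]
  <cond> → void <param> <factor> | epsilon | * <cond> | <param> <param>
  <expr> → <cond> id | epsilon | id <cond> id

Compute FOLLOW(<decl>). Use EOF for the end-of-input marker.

{ EOF }

<decl> is the start symbol, so EOF ∈ FOLLOW(<decl>).
Union: FOLLOW(<decl>) = { EOF }.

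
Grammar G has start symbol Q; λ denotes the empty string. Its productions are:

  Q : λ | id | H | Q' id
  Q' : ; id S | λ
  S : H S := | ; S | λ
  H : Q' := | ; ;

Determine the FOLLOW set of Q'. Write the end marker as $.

In Q : Q' id: add FIRST(id) = { id }.
In H : Q' :=: add FIRST(:=) = { := }.
Union: FOLLOW(Q') = { :=, id }.

{ :=, id }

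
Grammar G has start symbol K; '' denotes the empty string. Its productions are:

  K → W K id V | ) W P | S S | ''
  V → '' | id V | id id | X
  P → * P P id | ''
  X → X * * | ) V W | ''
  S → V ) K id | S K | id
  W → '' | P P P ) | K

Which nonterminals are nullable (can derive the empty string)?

{ K, P, V, W, X }

Directly nullable (have an ''-production): K, V, P, X, W.
No other nonterminal has a production whose RHS symbols are all nullable.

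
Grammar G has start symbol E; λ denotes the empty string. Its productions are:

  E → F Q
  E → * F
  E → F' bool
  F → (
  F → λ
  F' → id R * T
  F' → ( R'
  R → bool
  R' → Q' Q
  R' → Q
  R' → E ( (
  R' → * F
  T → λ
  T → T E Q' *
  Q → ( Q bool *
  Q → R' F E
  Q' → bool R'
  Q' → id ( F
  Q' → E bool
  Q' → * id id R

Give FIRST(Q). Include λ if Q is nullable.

Q → ( Q bool * contributes {(}.
From Q → R' F E: add FIRST(R') = { (, *, bool, id }.
Union: FIRST(Q) = { (, *, bool, id }.

{ (, *, bool, id }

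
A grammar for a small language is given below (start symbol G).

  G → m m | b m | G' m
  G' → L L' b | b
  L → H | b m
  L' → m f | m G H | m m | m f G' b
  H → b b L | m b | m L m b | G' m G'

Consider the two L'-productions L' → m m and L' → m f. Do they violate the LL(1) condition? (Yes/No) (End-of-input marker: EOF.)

Yes

FIRST(m m) = { m } and FIRST(m f) = { m }.
Both contain m, so the two alternatives are not disjoint — LL(1) conflict.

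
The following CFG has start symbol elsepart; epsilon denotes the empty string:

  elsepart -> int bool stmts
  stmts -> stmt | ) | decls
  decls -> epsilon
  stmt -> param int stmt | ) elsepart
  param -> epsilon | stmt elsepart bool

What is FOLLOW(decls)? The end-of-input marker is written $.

{ $, bool, int }

In stmts -> decls: decls is at the end, add FOLLOW(stmts) = { $, bool, int }.
Union: FOLLOW(decls) = { $, bool, int }.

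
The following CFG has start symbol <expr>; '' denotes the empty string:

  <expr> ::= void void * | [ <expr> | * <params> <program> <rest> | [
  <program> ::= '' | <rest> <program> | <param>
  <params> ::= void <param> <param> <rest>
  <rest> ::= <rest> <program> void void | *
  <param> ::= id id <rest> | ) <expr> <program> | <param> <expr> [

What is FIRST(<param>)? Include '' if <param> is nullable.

<param> ::= id id <rest> contributes {id}.
<param> ::= ) <expr> <program> contributes {)}.
From <param> ::= <param> <expr> [: add FIRST(<param>) = { ), id }.
Union: FIRST(<param>) = { ), id }.

{ ), id }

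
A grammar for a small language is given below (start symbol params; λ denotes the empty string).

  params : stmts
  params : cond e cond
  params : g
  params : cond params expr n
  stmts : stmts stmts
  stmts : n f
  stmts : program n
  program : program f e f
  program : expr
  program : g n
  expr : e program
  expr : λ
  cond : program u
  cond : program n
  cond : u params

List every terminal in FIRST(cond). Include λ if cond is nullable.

From cond : program u: program nullable, take FIRST(program) ∪ {u} = { e, f, g, u }.
From cond : program n: program nullable, take FIRST(program) ∪ {n} = { e, f, g, n }.
cond : u params contributes {u}.
Union: FIRST(cond) = { e, f, g, n, u }.

{ e, f, g, n, u }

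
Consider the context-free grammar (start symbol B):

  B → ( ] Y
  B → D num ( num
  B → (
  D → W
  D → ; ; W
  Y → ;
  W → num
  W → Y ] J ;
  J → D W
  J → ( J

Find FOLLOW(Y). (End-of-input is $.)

In B → ( ] Y: Y is at the end, add FOLLOW(B) = { $ }.
In W → Y ] J ;: add FIRST(] J ;) = { ] }.
Union: FOLLOW(Y) = { $, ] }.

{ $, ] }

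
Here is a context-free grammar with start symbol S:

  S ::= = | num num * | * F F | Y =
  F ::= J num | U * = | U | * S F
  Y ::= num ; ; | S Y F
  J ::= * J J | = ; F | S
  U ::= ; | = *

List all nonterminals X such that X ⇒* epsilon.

No nonterminal has an empty production or an RHS whose symbols are all nullable.

{ } (none)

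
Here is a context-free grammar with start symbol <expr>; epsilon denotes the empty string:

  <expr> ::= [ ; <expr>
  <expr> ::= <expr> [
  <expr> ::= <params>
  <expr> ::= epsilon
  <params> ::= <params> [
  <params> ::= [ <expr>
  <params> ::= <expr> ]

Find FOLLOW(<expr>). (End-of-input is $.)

{ $, [, ] }

<expr> is the start symbol, so $ ∈ FOLLOW(<expr>).
In <expr> ::= [ ; <expr>: <expr> is at the end, add FOLLOW(<expr>) = { $, [, ] }.
In <expr> ::= <expr> [: add FIRST([) = { [ }.
In <params> ::= [ <expr>: <expr> is at the end, add FOLLOW(<params>) = { $, [, ] }.
In <params> ::= <expr> ]: add FIRST(]) = { ] }.
Union: FOLLOW(<expr>) = { $, [, ] }.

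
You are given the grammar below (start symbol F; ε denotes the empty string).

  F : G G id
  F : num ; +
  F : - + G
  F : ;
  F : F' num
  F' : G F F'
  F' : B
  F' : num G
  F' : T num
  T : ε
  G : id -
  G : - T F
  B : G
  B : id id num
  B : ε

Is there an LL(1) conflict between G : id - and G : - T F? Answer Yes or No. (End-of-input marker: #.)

FIRST(id -) = { id } and FIRST(- T F) = { - }.
The FIRST sets are disjoint and neither alternative is nullable — no conflict.

No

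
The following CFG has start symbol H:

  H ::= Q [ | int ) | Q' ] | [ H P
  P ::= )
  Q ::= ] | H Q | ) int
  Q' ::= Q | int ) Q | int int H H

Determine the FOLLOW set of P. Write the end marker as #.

In H ::= [ H P: P is at the end, add FOLLOW(H) = { #, ), [, ], int }.
Union: FOLLOW(P) = { #, ), [, ], int }.

{ #, ), [, ], int }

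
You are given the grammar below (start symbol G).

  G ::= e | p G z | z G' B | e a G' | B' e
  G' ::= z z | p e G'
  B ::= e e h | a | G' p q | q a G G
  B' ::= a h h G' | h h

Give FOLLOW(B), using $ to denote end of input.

{ $, a, e, h, p, z }

In G ::= z G' B: B is at the end, add FOLLOW(G) = { $, a, e, h, p, z }.
Union: FOLLOW(B) = { $, a, e, h, p, z }.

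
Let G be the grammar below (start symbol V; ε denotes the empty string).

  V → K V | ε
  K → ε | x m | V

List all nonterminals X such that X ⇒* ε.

Directly nullable (have an ε-production): V, K.

{ K, V }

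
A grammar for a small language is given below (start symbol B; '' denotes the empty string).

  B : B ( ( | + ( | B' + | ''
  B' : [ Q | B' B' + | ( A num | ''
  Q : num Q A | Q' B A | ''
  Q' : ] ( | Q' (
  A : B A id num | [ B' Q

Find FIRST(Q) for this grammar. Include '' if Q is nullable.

{ ], num, '' }

Q : num Q A contributes {num}.
From Q : Q' B A: add FIRST(Q') = { ] }.
Q : '' contributes ''.
Union: FIRST(Q) = { ], num, '' }.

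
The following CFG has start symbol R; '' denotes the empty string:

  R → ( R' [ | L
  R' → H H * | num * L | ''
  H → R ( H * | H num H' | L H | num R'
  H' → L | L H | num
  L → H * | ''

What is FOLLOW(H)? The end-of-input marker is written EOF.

{ (, *, num }

In R' → H H *: add FIRST(H *) = { (, num }.
In R' → H H *: add FIRST(*) = { * }.
In H → R ( H *: add FIRST(*) = { * }.
In H → H num H': add FIRST(num H') = { num }.
In H → L H: H is at the end, add FOLLOW(H) = { (, *, num }.
In H' → L H: H is at the end, add FOLLOW(H') = { (, *, num }.
In L → H *: add FIRST(*) = { * }.
Union: FOLLOW(H) = { (, *, num }.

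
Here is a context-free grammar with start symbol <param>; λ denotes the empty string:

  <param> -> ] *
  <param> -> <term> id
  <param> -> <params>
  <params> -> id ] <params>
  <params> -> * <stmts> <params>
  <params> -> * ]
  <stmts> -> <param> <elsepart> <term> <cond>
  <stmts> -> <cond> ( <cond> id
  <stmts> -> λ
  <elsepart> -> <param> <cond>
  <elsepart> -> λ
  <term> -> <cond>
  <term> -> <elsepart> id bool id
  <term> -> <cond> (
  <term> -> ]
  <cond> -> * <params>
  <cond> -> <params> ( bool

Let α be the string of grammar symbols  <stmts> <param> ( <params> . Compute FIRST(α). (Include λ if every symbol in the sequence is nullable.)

{ *, ], id }

Add FIRST(<stmts>)\{λ} = { *, ], id }; <stmts> is nullable, continue.
Add FIRST(<param>) = { *, ], id }; <param> is not nullable, stop.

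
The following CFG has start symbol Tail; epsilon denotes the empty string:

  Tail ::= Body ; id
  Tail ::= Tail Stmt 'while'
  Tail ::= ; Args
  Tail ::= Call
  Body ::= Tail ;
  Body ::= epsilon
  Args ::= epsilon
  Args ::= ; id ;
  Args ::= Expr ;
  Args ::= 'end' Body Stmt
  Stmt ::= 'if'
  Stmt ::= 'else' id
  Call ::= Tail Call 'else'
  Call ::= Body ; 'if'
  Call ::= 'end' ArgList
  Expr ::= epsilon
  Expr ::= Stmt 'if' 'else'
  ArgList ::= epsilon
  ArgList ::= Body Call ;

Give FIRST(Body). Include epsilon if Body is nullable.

{ 'end', ;, epsilon }

From Body ::= Tail ;: add FIRST(Tail) = { 'end', ; }.
Body ::= epsilon contributes epsilon.
Union: FIRST(Body) = { 'end', ;, epsilon }.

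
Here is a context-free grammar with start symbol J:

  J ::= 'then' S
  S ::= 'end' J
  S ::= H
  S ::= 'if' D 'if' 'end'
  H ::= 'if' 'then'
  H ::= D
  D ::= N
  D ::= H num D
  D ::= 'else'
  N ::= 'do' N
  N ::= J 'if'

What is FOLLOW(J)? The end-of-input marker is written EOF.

J is the start symbol, so EOF ∈ FOLLOW(J).
In S ::= 'end' J: J is at the end, add FOLLOW(S) = { EOF, 'if' }.
In N ::= J 'if': add FIRST('if') = { 'if' }.
Union: FOLLOW(J) = { EOF, 'if' }.

{ EOF, 'if' }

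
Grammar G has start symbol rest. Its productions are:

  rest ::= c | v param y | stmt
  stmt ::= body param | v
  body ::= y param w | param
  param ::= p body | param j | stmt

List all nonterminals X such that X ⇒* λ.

{ } (none)

No nonterminal has an empty production or an RHS whose symbols are all nullable.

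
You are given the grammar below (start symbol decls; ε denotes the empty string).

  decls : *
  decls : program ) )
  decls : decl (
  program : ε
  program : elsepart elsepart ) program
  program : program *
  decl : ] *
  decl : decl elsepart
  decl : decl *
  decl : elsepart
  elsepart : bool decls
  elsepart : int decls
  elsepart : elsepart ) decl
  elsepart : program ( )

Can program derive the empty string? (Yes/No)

program has an ε-production, so program ⇒ ε.

Yes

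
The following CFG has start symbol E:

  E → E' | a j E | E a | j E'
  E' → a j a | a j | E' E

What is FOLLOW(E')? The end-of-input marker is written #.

In E → E': E' is at the end, add FOLLOW(E) = { #, a, j }.
In E → j E': E' is at the end, add FOLLOW(E) = { #, a, j }.
In E' → E' E: add FIRST(E) = { a, j }.
Union: FOLLOW(E') = { #, a, j }.

{ #, a, j }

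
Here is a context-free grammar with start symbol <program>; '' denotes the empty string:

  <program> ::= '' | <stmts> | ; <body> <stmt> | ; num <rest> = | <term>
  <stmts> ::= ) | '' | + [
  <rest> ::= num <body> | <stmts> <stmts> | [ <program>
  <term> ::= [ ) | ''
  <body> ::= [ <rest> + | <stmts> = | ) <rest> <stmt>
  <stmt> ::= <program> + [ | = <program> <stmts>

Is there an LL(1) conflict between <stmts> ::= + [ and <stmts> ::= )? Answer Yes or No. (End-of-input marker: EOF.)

No

FIRST(+ [) = { + } and FIRST()) = { ) }.
The FIRST sets are disjoint and neither alternative is nullable — no conflict.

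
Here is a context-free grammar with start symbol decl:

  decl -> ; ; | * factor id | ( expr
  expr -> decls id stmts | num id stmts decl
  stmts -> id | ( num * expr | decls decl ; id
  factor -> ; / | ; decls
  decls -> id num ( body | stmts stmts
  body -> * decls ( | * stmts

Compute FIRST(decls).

decls -> id num ( body contributes {id}.
From decls -> stmts stmts: add FIRST(stmts) = { (, id }.
Union: FIRST(decls) = { (, id }.

{ (, id }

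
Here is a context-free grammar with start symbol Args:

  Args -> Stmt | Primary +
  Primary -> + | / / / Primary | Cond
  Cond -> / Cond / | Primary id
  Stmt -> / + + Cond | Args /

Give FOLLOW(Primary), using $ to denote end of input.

{ +, id }

In Args -> Primary +: add FIRST(+) = { + }.
In Primary -> / / / Primary: Primary is at the end, add FOLLOW(Primary) = { +, id }.
In Cond -> Primary id: add FIRST(id) = { id }.
Union: FOLLOW(Primary) = { +, id }.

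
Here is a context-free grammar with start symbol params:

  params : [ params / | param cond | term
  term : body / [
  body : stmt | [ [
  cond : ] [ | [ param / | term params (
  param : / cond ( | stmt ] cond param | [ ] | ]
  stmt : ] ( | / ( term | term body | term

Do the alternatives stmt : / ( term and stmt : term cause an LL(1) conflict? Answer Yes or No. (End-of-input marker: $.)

Yes

FIRST(/ ( term) = { / } and FIRST(term) = { /, [, ] }.
Both contain /, so the two alternatives are not disjoint — LL(1) conflict.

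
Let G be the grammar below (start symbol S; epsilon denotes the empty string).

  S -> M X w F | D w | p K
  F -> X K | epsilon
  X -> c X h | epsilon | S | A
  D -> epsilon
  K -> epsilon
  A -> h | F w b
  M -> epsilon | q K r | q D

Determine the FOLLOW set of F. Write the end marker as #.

{ #, h, w }

In S -> M X w F: F is at the end, add FOLLOW(S) = { #, h, w }.
In A -> F w b: add FIRST(w b) = { w }.
Union: FOLLOW(F) = { #, h, w }.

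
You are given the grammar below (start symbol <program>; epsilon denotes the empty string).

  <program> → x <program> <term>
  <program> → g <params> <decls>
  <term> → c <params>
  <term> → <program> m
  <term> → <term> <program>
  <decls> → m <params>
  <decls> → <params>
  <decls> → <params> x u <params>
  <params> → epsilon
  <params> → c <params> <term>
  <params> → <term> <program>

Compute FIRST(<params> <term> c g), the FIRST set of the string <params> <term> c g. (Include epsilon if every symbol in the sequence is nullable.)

Add FIRST(<params>)\{epsilon} = { c, g, x }; <params> is nullable, continue.
Add FIRST(<term>) = { c, g, x }; <term> is not nullable, stop.

{ c, g, x }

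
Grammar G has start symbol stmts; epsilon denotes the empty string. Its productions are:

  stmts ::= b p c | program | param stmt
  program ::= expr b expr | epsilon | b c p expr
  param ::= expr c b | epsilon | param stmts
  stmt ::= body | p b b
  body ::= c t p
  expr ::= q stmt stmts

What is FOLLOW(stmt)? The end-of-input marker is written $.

{ $, b, c, p, q }

In stmts ::= param stmt: stmt is at the end, add FOLLOW(stmts) = { $, b, c, p, q }.
In expr ::= q stmt stmts: add FIRST(stmts)\{epsilon} = { b, c, p, q }.
  Since stmts is nullable, also add FOLLOW(expr) = { $, b, c, p, q }.
Union: FOLLOW(stmt) = { $, b, c, p, q }.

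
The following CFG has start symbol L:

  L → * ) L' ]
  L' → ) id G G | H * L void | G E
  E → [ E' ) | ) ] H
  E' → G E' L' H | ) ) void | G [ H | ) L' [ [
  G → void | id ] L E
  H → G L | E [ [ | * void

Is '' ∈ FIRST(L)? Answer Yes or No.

No nonterminal in this grammar is nullable.
No production of L has an RHS whose symbols are all nullable, so L is not nullable.

No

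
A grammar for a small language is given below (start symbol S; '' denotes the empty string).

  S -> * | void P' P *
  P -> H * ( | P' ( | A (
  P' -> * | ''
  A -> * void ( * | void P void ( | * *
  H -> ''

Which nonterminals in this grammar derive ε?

Directly nullable (have an ''-production): P', H.
No other nonterminal has a production whose RHS symbols are all nullable.

{ H, P' }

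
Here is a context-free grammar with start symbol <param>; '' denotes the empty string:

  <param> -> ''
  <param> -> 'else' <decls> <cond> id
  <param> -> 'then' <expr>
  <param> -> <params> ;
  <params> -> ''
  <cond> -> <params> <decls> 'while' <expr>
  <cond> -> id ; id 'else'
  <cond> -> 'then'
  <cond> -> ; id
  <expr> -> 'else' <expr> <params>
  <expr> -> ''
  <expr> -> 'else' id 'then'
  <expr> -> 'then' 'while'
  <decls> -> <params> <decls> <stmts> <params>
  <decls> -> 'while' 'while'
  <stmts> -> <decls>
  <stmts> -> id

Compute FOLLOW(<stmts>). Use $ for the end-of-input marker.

In <decls> -> <params> <decls> <stmts> <params>: add FIRST(<params>)\{''} = {  }.
  Since <params> is nullable, also add FOLLOW(<decls>) = { 'then', 'while', ;, id }.
Union: FOLLOW(<stmts>) = { 'then', 'while', ;, id }.

{ 'then', 'while', ;, id }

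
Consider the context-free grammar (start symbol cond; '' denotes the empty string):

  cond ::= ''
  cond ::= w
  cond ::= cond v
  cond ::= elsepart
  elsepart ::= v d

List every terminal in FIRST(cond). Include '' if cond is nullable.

cond ::= '' contributes ''.
cond ::= w contributes {w}.
From cond ::= cond v: cond nullable, take FIRST(cond) ∪ {v} = { v, w }.
From cond ::= elsepart: add FIRST(elsepart) = { v }.
Union: FIRST(cond) = { v, w, '' }.

{ v, w, '' }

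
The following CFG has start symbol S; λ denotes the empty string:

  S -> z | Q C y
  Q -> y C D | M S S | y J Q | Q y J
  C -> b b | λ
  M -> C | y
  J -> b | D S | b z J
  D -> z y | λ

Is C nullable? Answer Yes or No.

C has an λ-production, so C ⇒ λ.

Yes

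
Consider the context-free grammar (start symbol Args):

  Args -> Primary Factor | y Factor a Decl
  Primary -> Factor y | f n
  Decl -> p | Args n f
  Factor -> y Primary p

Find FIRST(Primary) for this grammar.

From Primary -> Factor y: add FIRST(Factor) = { y }.
Primary -> f n contributes {f}.
Union: FIRST(Primary) = { f, y }.

{ f, y }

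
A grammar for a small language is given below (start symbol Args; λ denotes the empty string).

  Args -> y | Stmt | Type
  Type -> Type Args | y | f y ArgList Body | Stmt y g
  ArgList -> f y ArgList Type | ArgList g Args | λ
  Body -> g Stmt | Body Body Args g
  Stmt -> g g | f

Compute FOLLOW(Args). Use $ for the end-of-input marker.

{ $, f, g, y }

Args is the start symbol, so $ ∈ FOLLOW(Args).
In Type -> Type Args: Args is at the end, add FOLLOW(Type) = { $, f, g, y }.
In ArgList -> ArgList g Args: Args is at the end, add FOLLOW(ArgList) = { f, g, y }.
In Body -> Body Body Args g: add FIRST(g) = { g }.
Union: FOLLOW(Args) = { $, f, g, y }.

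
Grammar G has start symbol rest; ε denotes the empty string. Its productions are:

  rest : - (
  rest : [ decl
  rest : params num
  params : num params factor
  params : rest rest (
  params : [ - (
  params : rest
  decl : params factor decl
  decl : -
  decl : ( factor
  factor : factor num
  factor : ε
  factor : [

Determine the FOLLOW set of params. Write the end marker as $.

In rest : params num: add FIRST(num) = { num }.
In params : num params factor: add FIRST(factor)\{ε} = { [, num }.
  Since factor is nullable, also add FOLLOW(params) = { (, -, [, num }.
In decl : params factor decl: add FIRST(factor decl) = { (, -, [, num }.
Union: FOLLOW(params) = { (, -, [, num }.

{ (, -, [, num }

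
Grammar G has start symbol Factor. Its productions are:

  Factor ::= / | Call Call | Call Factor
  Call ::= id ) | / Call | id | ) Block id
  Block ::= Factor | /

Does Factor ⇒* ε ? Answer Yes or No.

No nonterminal in this grammar is nullable.
No production of Factor has an RHS whose symbols are all nullable, so Factor is not nullable.

No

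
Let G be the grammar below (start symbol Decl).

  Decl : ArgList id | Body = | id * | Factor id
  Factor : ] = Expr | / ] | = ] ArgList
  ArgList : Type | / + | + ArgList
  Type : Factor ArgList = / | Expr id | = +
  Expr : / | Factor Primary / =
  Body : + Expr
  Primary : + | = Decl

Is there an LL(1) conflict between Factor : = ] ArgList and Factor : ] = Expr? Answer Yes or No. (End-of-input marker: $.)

FIRST(= ] ArgList) = { = } and FIRST(] = Expr) = { ] }.
The FIRST sets are disjoint and neither alternative is nullable — no conflict.

No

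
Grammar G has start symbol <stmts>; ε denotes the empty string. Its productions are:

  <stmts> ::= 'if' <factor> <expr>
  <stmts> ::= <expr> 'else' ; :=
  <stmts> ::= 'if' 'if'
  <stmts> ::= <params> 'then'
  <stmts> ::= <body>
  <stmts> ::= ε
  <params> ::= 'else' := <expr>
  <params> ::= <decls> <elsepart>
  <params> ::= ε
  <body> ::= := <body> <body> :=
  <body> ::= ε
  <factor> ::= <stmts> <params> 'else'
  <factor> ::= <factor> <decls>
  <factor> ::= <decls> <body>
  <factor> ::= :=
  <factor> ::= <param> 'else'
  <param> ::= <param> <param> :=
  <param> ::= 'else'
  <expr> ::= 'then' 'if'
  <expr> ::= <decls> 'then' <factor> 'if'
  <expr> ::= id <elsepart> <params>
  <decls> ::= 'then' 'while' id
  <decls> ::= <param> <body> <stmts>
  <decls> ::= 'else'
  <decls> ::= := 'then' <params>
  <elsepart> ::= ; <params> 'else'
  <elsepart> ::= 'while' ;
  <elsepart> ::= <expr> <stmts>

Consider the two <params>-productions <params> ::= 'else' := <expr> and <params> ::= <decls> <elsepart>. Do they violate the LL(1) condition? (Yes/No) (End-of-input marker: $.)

FIRST('else' := <expr>) = { 'else' } and FIRST(<decls> <elsepart>) = { 'else', 'then', := }.
Both contain 'else', so the two alternatives are not disjoint — LL(1) conflict.

Yes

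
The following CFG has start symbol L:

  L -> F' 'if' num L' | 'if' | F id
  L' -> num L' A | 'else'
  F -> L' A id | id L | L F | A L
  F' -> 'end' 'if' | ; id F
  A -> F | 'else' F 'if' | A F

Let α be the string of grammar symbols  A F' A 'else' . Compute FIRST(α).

{ 'else', 'end', 'if', ;, id, num }

Add FIRST(A) = { 'else', 'end', 'if', ;, id, num }; A is not nullable, stop.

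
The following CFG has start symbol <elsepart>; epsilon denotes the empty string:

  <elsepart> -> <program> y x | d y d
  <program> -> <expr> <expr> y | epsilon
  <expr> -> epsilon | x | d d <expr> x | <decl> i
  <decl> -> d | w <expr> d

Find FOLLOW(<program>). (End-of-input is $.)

In <elsepart> -> <program> y x: add FIRST(y x) = { y }.
Union: FOLLOW(<program>) = { y }.

{ y }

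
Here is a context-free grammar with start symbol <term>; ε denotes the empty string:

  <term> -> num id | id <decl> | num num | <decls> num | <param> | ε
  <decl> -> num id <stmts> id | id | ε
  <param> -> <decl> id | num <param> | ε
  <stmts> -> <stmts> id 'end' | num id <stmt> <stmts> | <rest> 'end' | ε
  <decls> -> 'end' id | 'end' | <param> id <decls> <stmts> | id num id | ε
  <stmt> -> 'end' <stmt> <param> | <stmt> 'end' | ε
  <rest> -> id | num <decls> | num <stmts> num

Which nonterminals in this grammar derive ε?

{ <decl>, <decls>, <param>, <stmt>, <stmts>, <term> }

Directly nullable (have an ε-production): <term>, <decl>, <param>, <stmts>, <decls>, <stmt>.
No other nonterminal has a production whose RHS symbols are all nullable.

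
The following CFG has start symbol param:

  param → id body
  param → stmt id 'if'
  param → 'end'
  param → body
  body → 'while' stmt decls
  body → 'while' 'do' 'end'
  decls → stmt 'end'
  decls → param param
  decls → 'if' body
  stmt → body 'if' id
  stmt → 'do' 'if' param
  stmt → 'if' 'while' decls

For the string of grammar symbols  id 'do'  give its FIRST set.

id is a terminal; add {id} and stop.

{ id }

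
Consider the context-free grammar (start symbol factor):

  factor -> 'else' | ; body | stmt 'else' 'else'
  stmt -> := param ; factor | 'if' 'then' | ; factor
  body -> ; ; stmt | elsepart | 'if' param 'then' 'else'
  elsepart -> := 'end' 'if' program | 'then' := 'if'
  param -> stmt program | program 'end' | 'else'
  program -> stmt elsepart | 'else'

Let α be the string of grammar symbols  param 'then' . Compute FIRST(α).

{ 'else', 'if', :=, ; }

Add FIRST(param) = { 'else', 'if', :=, ; }; param is not nullable, stop.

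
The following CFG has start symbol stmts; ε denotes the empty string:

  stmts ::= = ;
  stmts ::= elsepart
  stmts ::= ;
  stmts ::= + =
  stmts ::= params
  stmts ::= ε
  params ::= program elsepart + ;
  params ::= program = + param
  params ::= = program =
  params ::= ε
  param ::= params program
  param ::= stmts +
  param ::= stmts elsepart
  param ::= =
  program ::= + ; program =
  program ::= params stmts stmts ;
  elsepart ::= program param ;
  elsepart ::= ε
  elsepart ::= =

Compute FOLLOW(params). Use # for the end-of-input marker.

{ #, +, ;, = }

In stmts ::= params: params is at the end, add FOLLOW(stmts) = { #, +, ;, = }.
In param ::= params program: add FIRST(program) = { +, ;, = }.
In program ::= params stmts stmts ;: add FIRST(stmts stmts ;) = { +, ;, = }.
Union: FOLLOW(params) = { #, +, ;, = }.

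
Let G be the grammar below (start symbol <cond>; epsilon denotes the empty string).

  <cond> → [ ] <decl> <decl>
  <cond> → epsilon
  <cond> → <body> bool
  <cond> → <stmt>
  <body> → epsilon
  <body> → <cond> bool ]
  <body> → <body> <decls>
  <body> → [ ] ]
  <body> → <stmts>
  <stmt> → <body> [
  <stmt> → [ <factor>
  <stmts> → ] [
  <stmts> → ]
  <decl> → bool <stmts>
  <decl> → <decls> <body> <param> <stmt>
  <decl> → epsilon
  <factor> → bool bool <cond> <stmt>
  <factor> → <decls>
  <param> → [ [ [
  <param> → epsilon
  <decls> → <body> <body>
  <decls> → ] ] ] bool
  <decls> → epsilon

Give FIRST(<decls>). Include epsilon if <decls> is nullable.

From <decls> → <body> <body>: <body>, <body> nullable, take FIRST(<body>) ∪ FIRST(<body>) = { [, ], bool }; also epsilon since the whole RHS is nullable.
<decls> → ] ] ] bool contributes {]}.
<decls> → epsilon contributes epsilon.
Union: FIRST(<decls>) = { [, ], bool, epsilon }.

{ [, ], bool, epsilon }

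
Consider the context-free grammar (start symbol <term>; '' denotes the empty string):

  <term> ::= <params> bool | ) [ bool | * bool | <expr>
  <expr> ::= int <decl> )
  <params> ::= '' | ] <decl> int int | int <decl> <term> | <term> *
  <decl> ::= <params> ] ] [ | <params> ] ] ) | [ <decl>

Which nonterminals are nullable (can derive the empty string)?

{ <params> }

Directly nullable (have an ''-production): <params>.
No other nonterminal has a production whose RHS symbols are all nullable.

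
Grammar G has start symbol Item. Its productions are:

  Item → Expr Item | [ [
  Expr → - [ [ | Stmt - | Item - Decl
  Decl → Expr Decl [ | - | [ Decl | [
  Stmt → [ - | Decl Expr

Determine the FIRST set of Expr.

Expr → - [ [ contributes {-}.
From Expr → Stmt -: add FIRST(Stmt) = { -, [ }.
From Expr → Item - Decl: add FIRST(Item) = { -, [ }.
Union: FIRST(Expr) = { -, [ }.

{ -, [ }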